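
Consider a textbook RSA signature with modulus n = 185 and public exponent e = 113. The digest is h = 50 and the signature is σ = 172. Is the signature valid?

σ^2 ≡ 172^2 = 29584 ≡ 169
σ^4 ≡ 169^2 = 28561 ≡ 71
σ^8 ≡ 71^2 = 5041 ≡ 46
σ^16 ≡ 46^2 = 2116 ≡ 81
σ^32 ≡ 81^2 = 6561 ≡ 86
σ^64 ≡ 86^2 = 7396 ≡ 181
113 = 64 + 32 + 16 + 1, so σ^113 ≡ 181·86·81·172 ≡ 2 (mod 185)
σ^113 mod 185 = 2, but h = 50.

invalid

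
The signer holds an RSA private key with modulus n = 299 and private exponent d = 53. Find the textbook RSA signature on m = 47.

m^53 mod 299 = 47

47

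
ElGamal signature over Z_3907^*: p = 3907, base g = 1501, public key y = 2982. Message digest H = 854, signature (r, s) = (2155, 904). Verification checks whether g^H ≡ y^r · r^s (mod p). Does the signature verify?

Left side g^H mod p:
Squares mod 3907: 1501^1≡1501, 1501^2≡2569, 1501^4≡838, 1501^8≡2891, 1501^16≡808, 1501^32≡395, 1501^64≡3652, 1501^128≡2513, 1501^256≡1457, 1501^512≡1348
854 = 512 + 256 + 64 + 16 + 4 + 2, so 1501^854 ≡ 1348·1457·3652·808·838·2569 ≡ 907 (mod 3907)
Right side y^r · r^s mod p:
Squares mod 3907: 2982^1≡2982, 2982^2≡3899, 2982^4≡64, 2982^8≡189, 2982^16≡558, 2982^32≡2711, 2982^64≡454, 2982^128≡2952, 2982^256≡1694, 2982^512≡1898, 2982^1024≡150, 2982^2048≡2965
2155 = 2048 + 64 + 32 + 8 + 2 + 1, so 2982^2155 ≡ 2965·454·2711·189·3899·2982 ≡ 2310 (mod 3907)
Squares mod 3907: 2155^1≡2155, 2155^2≡2509, 2155^4≡904, 2155^8≡653, 2155^16≡546, 2155^32≡1184, 2155^64≡3150, 2155^128≡2627, 2155^256≡1367, 2155^512≡1143
904 = 512 + 256 + 128 + 8, so 2155^904 ≡ 1143·1367·2627·653 ≡ 3652 (mod 3907)
2310·3652 = 8436120 ≡ 907 (mod 3907)
907 ≡ 907 (mod 3907), so the signature is genuine.

verifies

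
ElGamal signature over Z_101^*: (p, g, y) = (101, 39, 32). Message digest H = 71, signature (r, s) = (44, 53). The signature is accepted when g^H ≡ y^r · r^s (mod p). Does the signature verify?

does not verify

Left side g^H mod p:
39^2 = 1521 ≡ 6
39^4 ≡ 6^2 = 36
39^8 ≡ 36^2 = 1296 ≡ 84
39^16 ≡ 84^2 = 7056 ≡ 87
39^32 ≡ 87^2 = 7569 ≡ 95
39^64 ≡ 95^2 = 9025 ≡ 36
71 = 64 + 4 + 2 + 1, so 39^71 ≡ 36·36·6·39 ≡ 62 (mod 101)
Right side y^r · r^s mod p:
32^2 = 1024 ≡ 14
32^4 ≡ 14^2 = 196 ≡ 95
32^8 ≡ 95^2 = 9025 ≡ 36
32^16 ≡ 36^2 = 1296 ≡ 84
32^32 ≡ 84^2 = 7056 ≡ 87
44 = 32 + 8 + 4, so 32^44 ≡ 87·36·95 ≡ 95 (mod 101)
44^2 = 1936 ≡ 17
44^4 ≡ 17^2 = 289 ≡ 87
44^8 ≡ 87^2 = 7569 ≡ 95
44^16 ≡ 95^2 = 9025 ≡ 36
44^32 ≡ 36^2 = 1296 ≡ 84
53 = 32 + 16 + 4 + 1, so 44^53 ≡ 84·36·87·44 ≡ 60 (mod 101)
95·60 = 5700 ≡ 44 (mod 101)
62 ≠ 44, so verification fails.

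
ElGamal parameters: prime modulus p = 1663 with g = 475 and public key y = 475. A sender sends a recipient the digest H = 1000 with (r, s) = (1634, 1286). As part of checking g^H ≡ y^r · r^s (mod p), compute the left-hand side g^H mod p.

1610

Squares mod 1663: 475^1≡475, 475^2≡1120, 475^4≡498, 475^8≡217, 475^16≡525, 475^32≡1230, 475^64≡1233, 475^128≡307, 475^256≡1121, 475^512≡1076
1000 = 512 + 256 + 128 + 64 + 32 + 8, so 475^1000 ≡ 1076·1121·307·1233·1230·217 ≡ 1610 (mod 1663)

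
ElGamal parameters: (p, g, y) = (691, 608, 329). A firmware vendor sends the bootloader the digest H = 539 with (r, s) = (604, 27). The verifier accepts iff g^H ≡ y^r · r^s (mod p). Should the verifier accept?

accept

Left side g^H mod p:
608^539 mod 691 = 400
Right side y^r · r^s mod p:
329^604 mod 691 = 659
604^27 mod 691 = 333
659·333 = 219447 ≡ 400 (mod 691)
400 ≡ 400 (mod 691), so the signature is genuine.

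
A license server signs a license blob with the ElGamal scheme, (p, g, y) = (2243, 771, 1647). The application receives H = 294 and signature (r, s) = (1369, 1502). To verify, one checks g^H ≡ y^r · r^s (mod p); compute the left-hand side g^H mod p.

715

771^2 = 594441 ≡ 46
771^4 ≡ 46^2 = 2116
771^8 ≡ 2116^2 = 4477456 ≡ 428
771^16 ≡ 428^2 = 183184 ≡ 1501
771^32 ≡ 1501^2 = 2253001 ≡ 1029
771^64 ≡ 1029^2 = 1058841 ≡ 145
771^128 ≡ 145^2 = 21025 ≡ 838
771^256 ≡ 838^2 = 702244 ≡ 185
294 = 256 + 32 + 4 + 2, so 771^294 ≡ 185·1029·2116·46 ≡ 715 (mod 2243)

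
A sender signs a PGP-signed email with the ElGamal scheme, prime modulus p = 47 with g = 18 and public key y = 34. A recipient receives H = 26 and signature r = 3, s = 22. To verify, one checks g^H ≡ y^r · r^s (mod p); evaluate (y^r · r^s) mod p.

34^3 mod 47 = 12
3^22 mod 47 = 16
y^r · r^s ≡ 12·16 = 192 ≡ 4 (mod 47)

4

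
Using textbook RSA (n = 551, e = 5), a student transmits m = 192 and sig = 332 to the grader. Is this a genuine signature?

forged

sig^2 ≡ 332^2 = 110224 ≡ 24
sig^4 ≡ 24^2 = 576 ≡ 25
5 = 4 + 1, so sig^5 ≡ 25·332 ≡ 35 (mod 551)
The recovered value 35 does not match the digest 192.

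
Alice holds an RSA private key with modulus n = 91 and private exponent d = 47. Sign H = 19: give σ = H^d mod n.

24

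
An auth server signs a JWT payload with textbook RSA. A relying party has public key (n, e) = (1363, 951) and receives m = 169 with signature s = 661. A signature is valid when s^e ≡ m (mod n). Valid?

Squares mod 1363: s^1≡661, s^2≡761, s^4≡1209, s^8≡545, s^16≡1254, s^32≡977, s^64≡429, s^128≡36, s^256≡1296, s^512≡400
951 = 512 + 256 + 128 + 32 + 16 + 4 + 2 + 1, so s^951 ≡ 400·1296·36·977·1254·1209·761·661 ≡ 169 (mod 1363)
s^951 mod 1363 = 169 matches m.

yes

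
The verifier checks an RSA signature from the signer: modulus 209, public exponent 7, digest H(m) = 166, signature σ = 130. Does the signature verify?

does not verify

σ^7 mod 209 = 169
σ^7 mod 209 = 169, but H(m) = 166.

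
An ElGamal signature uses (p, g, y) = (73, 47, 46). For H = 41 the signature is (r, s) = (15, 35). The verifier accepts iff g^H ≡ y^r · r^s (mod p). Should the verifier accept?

accept

Left side g^H mod p:
47^41 mod 73 = 42
Right side y^r · r^s mod p:
46^15 mod 73 = 27
15^35 mod 73 = 34
27·34 = 918 ≡ 42 (mod 73)
42 ≡ 42 (mod 73), so the signature is genuine.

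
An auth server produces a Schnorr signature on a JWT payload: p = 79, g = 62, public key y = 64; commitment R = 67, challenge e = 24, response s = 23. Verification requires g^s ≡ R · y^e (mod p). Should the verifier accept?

reject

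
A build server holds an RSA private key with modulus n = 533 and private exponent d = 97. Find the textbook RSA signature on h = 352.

404

Squares mod 533: h^1≡352, h^2≡248, h^4≡209, h^8≡508, h^16≡92, h^32≡469, h^64≡365
97 = 64 + 32 + 1, so h^97 ≡ 365·469·352 ≡ 404 (mod 533)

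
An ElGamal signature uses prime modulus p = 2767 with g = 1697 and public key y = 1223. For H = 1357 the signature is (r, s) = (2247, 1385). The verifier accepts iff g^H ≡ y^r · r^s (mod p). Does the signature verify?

Left side g^H mod p:
1697^2 = 2879809 ≡ 2129
1697^4 ≡ 2129^2 = 4532641 ≡ 295
1697^8 ≡ 295^2 = 87025 ≡ 1248
1697^16 ≡ 1248^2 = 1557504 ≡ 2450
1697^32 ≡ 2450^2 = 6002500 ≡ 877
1697^64 ≡ 877^2 = 769129 ≡ 2670
1697^128 ≡ 2670^2 = 7128900 ≡ 1108
1697^256 ≡ 1108^2 = 1227664 ≡ 1883
1697^512 ≡ 1883^2 = 3545689 ≡ 1162
1697^1024 ≡ 1162^2 = 1350244 ≡ 2715
1357 = 1024 + 256 + 64 + 8 + 4 + 1, so 1697^1357 ≡ 2715·1883·2670·1248·295·1697 ≡ 1423 (mod 2767)
Right side y^r · r^s mod p:
1223^2 = 1495729 ≡ 1549
1223^4 ≡ 1549^2 = 2399401 ≡ 412
1223^8 ≡ 412^2 = 169744 ≡ 957
1223^16 ≡ 957^2 = 915849 ≡ 2739
1223^32 ≡ 2739^2 = 7502121 ≡ 784
1223^64 ≡ 784^2 = 614656 ≡ 382
1223^128 ≡ 382^2 = 145924 ≡ 2040
1223^256 ≡ 2040^2 = 4161600 ≡ 32
1223^512 ≡ 32^2 = 1024
1223^1024 ≡ 1024^2 = 1048576 ≡ 2650
1223^2048 ≡ 2650^2 = 7022500 ≡ 2621
2247 = 2048 + 128 + 64 + 4 + 2 + 1, so 1223^2247 ≡ 2621·2040·382·412·1549·1223 ≡ 2038 (mod 2767)
2247^2 = 5049009 ≡ 2001
2247^4 ≡ 2001^2 = 4004001 ≡ 152
2247^8 ≡ 152^2 = 23104 ≡ 968
2247^16 ≡ 968^2 = 937024 ≡ 1778
2247^32 ≡ 1778^2 = 3161284 ≡ 1370
2247^64 ≡ 1370^2 = 1876900 ≡ 874
2247^128 ≡ 874^2 = 763876 ≡ 184
2247^256 ≡ 184^2 = 33856 ≡ 652
2247^512 ≡ 652^2 = 425104 ≡ 1753
2247^1024 ≡ 1753^2 = 3073009 ≡ 1639
1385 = 1024 + 256 + 64 + 32 + 8 + 1, so 2247^1385 ≡ 1639·652·874·1370·968·2247 ≡ 766 (mod 2767)
2038·766 = 1561108 ≡ 520 (mod 2767)
1423 ≠ 520, so verification fails.

does not verify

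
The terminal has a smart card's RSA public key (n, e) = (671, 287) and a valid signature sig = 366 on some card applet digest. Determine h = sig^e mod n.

sig^2 ≡ 366^2 = 133956 ≡ 427
sig^4 ≡ 427^2 = 182329 ≡ 488
sig^8 ≡ 488^2 = 238144 ≡ 610
sig^16 ≡ 610^2 = 372100 ≡ 366
sig^32 ≡ 366^2 = 133956 ≡ 427
sig^64 ≡ 427^2 = 182329 ≡ 488
sig^128 ≡ 488^2 = 238144 ≡ 610
sig^256 ≡ 610^2 = 372100 ≡ 366
287 = 256 + 16 + 8 + 4 + 2 + 1, so sig^287 ≡ 366·366·610·488·427·366 ≡ 427 (mod 671)

427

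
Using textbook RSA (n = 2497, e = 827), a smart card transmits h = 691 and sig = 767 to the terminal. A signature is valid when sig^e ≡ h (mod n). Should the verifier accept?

reject

sig^827 mod 2497 = 1806
1806 ≠ 691, so verification fails.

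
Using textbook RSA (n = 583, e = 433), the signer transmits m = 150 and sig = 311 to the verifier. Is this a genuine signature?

forged

sig^2 ≡ 311^2 = 96721 ≡ 526
sig^4 ≡ 526^2 = 276676 ≡ 334
sig^8 ≡ 334^2 = 111556 ≡ 203
sig^16 ≡ 203^2 = 41209 ≡ 399
sig^32 ≡ 399^2 = 159201 ≡ 42
sig^64 ≡ 42^2 = 1764 ≡ 15
sig^128 ≡ 15^2 = 225
sig^256 ≡ 225^2 = 50625 ≡ 487
433 = 256 + 128 + 32 + 16 + 1, so sig^433 ≡ 487·225·42·399·311 ≡ 16 (mod 583)
16 ≠ 150, so verification fails.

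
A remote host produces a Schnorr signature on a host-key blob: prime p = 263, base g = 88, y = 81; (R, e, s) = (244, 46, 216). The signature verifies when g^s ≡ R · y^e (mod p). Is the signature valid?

g^s mod p:
Squares mod 263: 88^1≡88, 88^2≡117, 88^4≡13, 88^8≡169, 88^16≡157, 88^32≡190, 88^64≡69, 88^128≡27
216 = 128 + 64 + 16 + 8, so 88^216 ≡ 27·69·157·169 ≡ 129 (mod 263)
R · y^e mod p:
Squares mod 263: 81^1≡81, 81^2≡249, 81^4≡196, 81^8≡18, 81^16≡61, 81^32≡39
46 = 32 + 8 + 4 + 2, so 81^46 ≡ 39·18·196·249 ≡ 187 (mod 263)
244·187 = 45628 ≡ 129 (mod 263)
129 ≡ 129 (mod 263); signature holds.

valid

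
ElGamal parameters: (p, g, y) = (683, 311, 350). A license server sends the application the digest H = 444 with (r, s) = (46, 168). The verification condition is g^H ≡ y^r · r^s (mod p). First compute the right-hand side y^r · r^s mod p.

138

350^2 = 122500 ≡ 243
350^4 ≡ 243^2 = 59049 ≡ 311
350^8 ≡ 311^2 = 96721 ≡ 418
350^16 ≡ 418^2 = 174724 ≡ 559
350^32 ≡ 559^2 = 312481 ≡ 350
46 = 32 + 8 + 4 + 2, so 350^46 ≡ 350·418·311·243 ≡ 347 (mod 683)
46^2 = 2116 ≡ 67
46^4 ≡ 67^2 = 4489 ≡ 391
46^8 ≡ 391^2 = 152881 ≡ 572
46^16 ≡ 572^2 = 327184 ≡ 27
46^32 ≡ 27^2 = 729 ≡ 46
46^64 ≡ 46^2 = 2116 ≡ 67
46^128 ≡ 67^2 = 4489 ≡ 391
168 = 128 + 32 + 8, so 46^168 ≡ 391·46·572 ≡ 646 (mod 683)
y^r · r^s ≡ 347·646 = 224162 ≡ 138 (mod 683)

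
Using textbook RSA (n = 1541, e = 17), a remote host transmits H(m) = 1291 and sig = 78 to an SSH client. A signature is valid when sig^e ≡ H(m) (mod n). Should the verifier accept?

sig^2 ≡ 78^2 = 6084 ≡ 1461
sig^4 ≡ 1461^2 = 2134521 ≡ 236
sig^8 ≡ 236^2 = 55696 ≡ 220
sig^16 ≡ 220^2 = 48400 ≡ 629
17 = 16 + 1, so sig^17 ≡ 629·78 ≡ 1291 (mod 1541)
Since 1291 equals the digest 1291, verification succeeds.

accept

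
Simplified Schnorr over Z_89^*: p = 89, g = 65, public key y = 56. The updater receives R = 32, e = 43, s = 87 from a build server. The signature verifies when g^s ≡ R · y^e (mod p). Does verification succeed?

g^s mod p:
65^2 = 4225 ≡ 42
65^4 ≡ 42^2 = 1764 ≡ 73
65^8 ≡ 73^2 = 5329 ≡ 78
65^16 ≡ 78^2 = 6084 ≡ 32
65^32 ≡ 32^2 = 1024 ≡ 45
65^64 ≡ 45^2 = 2025 ≡ 67
87 = 64 + 16 + 4 + 2 + 1, so 65^87 ≡ 67·32·73·42·65 ≡ 63 (mod 89)
R · y^e mod p:
56^2 = 3136 ≡ 21
56^4 ≡ 21^2 = 441 ≡ 85
56^8 ≡ 85^2 = 7225 ≡ 16
56^16 ≡ 16^2 = 256 ≡ 78
56^32 ≡ 78^2 = 6084 ≡ 32
43 = 32 + 8 + 2 + 1, so 56^43 ≡ 32·16·21·56 ≡ 27 (mod 89)
32·27 = 864 ≡ 63 (mod 89)
63 ≡ 63 (mod 89); signature holds.

passes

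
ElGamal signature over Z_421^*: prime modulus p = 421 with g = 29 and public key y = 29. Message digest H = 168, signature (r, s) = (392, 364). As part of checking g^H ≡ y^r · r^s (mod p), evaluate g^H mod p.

Squares mod 421: 29^1≡29, 29^2≡420, 29^4≡1, 29^8≡1, 29^16≡1, 29^32≡1, 29^64≡1, 29^128≡1
168 = 128 + 32 + 8, so 29^168 ≡ 1·1·1 ≡ 1 (mod 421)

1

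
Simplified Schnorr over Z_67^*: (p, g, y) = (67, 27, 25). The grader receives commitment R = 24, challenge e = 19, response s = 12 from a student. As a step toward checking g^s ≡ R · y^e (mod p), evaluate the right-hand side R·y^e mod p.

40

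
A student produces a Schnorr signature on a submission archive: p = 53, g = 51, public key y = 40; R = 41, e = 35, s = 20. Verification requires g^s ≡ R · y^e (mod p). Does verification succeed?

fails

g^s mod p:
51^2 = 2601 ≡ 4
51^4 ≡ 4^2 = 16
51^8 ≡ 16^2 = 256 ≡ 44
51^16 ≡ 44^2 = 1936 ≡ 28
20 = 16 + 4, so 51^20 ≡ 28·16 ≡ 24 (mod 53)
R · y^e mod p:
40^2 = 1600 ≡ 10
40^4 ≡ 10^2 = 100 ≡ 47
40^8 ≡ 47^2 = 2209 ≡ 36
40^16 ≡ 36^2 = 1296 ≡ 24
40^32 ≡ 24^2 = 576 ≡ 46
35 = 32 + 2 + 1, so 40^35 ≡ 46·10·40 ≡ 9 (mod 53)
41·9 = 369 ≡ 51 (mod 53)
24 ≠ 51; the check fails.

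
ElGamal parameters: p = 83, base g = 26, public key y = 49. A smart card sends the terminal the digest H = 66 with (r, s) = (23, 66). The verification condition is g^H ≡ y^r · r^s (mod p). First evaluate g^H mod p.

26^2 = 676 ≡ 12
26^4 ≡ 12^2 = 144 ≡ 61
26^8 ≡ 61^2 = 3721 ≡ 69
26^16 ≡ 69^2 = 4761 ≡ 30
26^32 ≡ 30^2 = 900 ≡ 70
26^64 ≡ 70^2 = 4900 ≡ 3
66 = 64 + 2, so 26^66 ≡ 3·12 ≡ 36 (mod 83)

36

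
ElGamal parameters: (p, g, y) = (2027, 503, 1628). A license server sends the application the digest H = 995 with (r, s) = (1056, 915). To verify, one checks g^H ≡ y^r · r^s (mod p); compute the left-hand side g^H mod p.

503^995 mod 2027 = 410

410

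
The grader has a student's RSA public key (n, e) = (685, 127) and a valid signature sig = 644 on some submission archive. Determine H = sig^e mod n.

sig^127 mod 685 = 284

284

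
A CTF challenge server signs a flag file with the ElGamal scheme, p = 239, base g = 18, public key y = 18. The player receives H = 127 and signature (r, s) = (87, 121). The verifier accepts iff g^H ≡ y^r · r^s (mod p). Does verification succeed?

passes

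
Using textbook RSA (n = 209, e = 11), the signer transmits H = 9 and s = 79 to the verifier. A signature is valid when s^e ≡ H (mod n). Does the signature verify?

Squares mod 209: s^1≡79, s^2≡180, s^4≡5, s^8≡25
11 = 8 + 2 + 1, so s^11 ≡ 25·180·79 ≡ 200 (mod 209)
s^11 mod 209 = 200, but H = 9.

does not verify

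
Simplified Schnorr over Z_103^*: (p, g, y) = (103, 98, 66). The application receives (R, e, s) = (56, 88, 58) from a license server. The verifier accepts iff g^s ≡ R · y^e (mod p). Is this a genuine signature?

genuine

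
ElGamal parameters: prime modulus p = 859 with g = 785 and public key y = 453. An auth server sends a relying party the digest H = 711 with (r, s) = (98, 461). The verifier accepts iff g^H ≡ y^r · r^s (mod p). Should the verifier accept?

Left side g^H mod p:
785^711 mod 859 = 795
Right side y^r · r^s mod p:
453^98 mod 859 = 744
98^461 mod 859 = 628
744·628 = 467232 ≡ 795 (mod 859)
795 ≡ 795 (mod 859), so the signature is genuine.

accept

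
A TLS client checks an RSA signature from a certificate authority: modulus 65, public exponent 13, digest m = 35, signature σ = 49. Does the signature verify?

does not verify

σ^2 ≡ 49^2 = 2401 ≡ 61
σ^4 ≡ 61^2 = 3721 ≡ 16
σ^8 ≡ 16^2 = 256 ≡ 61
13 = 8 + 4 + 1, so σ^13 ≡ 61·16·49 ≡ 49 (mod 65)
σ^13 mod 65 = 49, but m = 35.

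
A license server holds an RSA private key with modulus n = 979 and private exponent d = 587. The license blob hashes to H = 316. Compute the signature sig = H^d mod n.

937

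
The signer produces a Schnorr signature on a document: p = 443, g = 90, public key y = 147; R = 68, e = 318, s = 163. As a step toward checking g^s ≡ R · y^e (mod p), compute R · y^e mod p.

145

Squares mod 443: 147^1≡147, 147^2≡345, 147^4≡301, 147^8≡229, 147^16≡167, 147^32≡423, 147^64≡400, 147^128≡77, 147^256≡170
318 = 256 + 32 + 16 + 8 + 4 + 2, so 147^318 ≡ 170·423·167·229·301·345 ≡ 165 (mod 443)
R · y^e ≡ 68·165 = 11220 ≡ 145 (mod 443)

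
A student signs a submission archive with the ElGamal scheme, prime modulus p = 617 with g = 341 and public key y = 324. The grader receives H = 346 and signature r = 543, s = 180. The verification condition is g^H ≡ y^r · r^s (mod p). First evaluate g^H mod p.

172

341^2 = 116281 ≡ 285
341^4 ≡ 285^2 = 81225 ≡ 398
341^8 ≡ 398^2 = 158404 ≡ 452
341^16 ≡ 452^2 = 204304 ≡ 77
341^32 ≡ 77^2 = 5929 ≡ 376
341^64 ≡ 376^2 = 141376 ≡ 83
341^128 ≡ 83^2 = 6889 ≡ 102
341^256 ≡ 102^2 = 10404 ≡ 532
346 = 256 + 64 + 16 + 8 + 2, so 341^346 ≡ 532·83·77·452·285 ≡ 172 (mod 617)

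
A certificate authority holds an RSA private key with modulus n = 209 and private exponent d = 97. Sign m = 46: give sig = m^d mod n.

84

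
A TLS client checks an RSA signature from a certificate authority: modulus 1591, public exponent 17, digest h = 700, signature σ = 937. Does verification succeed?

passes

Squares mod 1591: σ^1≡937, σ^2≡1328, σ^4≡756, σ^8≡367, σ^16≡1045
17 = 16 + 1, so σ^17 ≡ 1045·937 ≡ 700 (mod 1591)
700 = h, so the signature checks out.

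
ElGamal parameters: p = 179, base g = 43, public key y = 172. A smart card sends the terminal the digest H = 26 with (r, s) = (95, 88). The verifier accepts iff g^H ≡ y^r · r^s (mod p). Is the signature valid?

valid

Left side g^H mod p:
43^2 = 1849 ≡ 59
43^4 ≡ 59^2 = 3481 ≡ 80
43^8 ≡ 80^2 = 6400 ≡ 135
43^16 ≡ 135^2 = 18225 ≡ 146
26 = 16 + 8 + 2, so 43^26 ≡ 146·135·59 ≡ 106 (mod 179)
Right side y^r · r^s mod p:
172^2 = 29584 ≡ 49
172^4 ≡ 49^2 = 2401 ≡ 74
172^8 ≡ 74^2 = 5476 ≡ 106
172^16 ≡ 106^2 = 11236 ≡ 138
172^32 ≡ 138^2 = 19044 ≡ 70
172^64 ≡ 70^2 = 4900 ≡ 67
95 = 64 + 16 + 8 + 4 + 2 + 1, so 172^95 ≡ 67·138·106·74·49·172 ≡ 46 (mod 179)
95^2 = 9025 ≡ 75
95^4 ≡ 75^2 = 5625 ≡ 76
95^8 ≡ 76^2 = 5776 ≡ 48
95^16 ≡ 48^2 = 2304 ≡ 156
95^32 ≡ 156^2 = 24336 ≡ 171
95^64 ≡ 171^2 = 29241 ≡ 64
88 = 64 + 16 + 8, so 95^88 ≡ 64·156·48 ≡ 49 (mod 179)
46·49 = 2254 ≡ 106 (mod 179)
106 ≡ 106 (mod 179), so the signature is genuine.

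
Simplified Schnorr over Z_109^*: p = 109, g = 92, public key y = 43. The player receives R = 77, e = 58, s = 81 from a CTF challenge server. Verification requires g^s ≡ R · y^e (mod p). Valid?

yes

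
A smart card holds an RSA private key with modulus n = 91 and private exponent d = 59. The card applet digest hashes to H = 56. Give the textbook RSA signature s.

49

Squares mod 91: H^1≡56, H^2≡42, H^4≡35, H^8≡42, H^16≡35, H^32≡42
59 = 32 + 16 + 8 + 2 + 1, so H^59 ≡ 42·35·42·42·56 ≡ 49 (mod 91)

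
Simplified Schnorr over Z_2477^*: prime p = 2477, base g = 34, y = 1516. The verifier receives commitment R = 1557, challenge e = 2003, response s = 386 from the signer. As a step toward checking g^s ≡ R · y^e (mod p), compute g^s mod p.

34^386 mod 2477 = 2387

2387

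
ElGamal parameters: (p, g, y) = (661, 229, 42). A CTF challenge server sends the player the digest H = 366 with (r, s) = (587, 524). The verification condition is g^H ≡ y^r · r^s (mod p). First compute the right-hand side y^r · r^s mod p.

42^2 = 1764 ≡ 442
42^4 ≡ 442^2 = 195364 ≡ 369
42^8 ≡ 369^2 = 136161 ≡ 656
42^16 ≡ 656^2 = 430336 ≡ 25
42^32 ≡ 25^2 = 625
42^64 ≡ 625^2 = 390625 ≡ 635
42^128 ≡ 635^2 = 403225 ≡ 15
42^256 ≡ 15^2 = 225
42^512 ≡ 225^2 = 50625 ≡ 389
587 = 512 + 64 + 8 + 2 + 1, so 42^587 ≡ 389·635·656·442·42 ≡ 196 (mod 661)
587^2 = 344569 ≡ 188
587^4 ≡ 188^2 = 35344 ≡ 311
587^8 ≡ 311^2 = 96721 ≡ 215
587^16 ≡ 215^2 = 46225 ≡ 616
587^32 ≡ 616^2 = 379456 ≡ 42
587^64 ≡ 42^2 = 1764 ≡ 442
587^128 ≡ 442^2 = 195364 ≡ 369
587^256 ≡ 369^2 = 136161 ≡ 656
587^512 ≡ 656^2 = 430336 ≡ 25
524 = 512 + 8 + 4, so 587^524 ≡ 25·215·311 ≡ 617 (mod 661)
y^r · r^s ≡ 196·617 = 120932 ≡ 630 (mod 661)

630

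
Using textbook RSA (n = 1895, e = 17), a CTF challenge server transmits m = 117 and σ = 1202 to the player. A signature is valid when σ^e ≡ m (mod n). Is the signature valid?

valid

Squares mod 1895: σ^1≡1202, σ^2≡814, σ^4≡1241, σ^8≡1341, σ^16≡1821
17 = 16 + 1, so σ^17 ≡ 1821·1202 ≡ 117 (mod 1895)
Since 117 equals the digest 117, verification succeeds.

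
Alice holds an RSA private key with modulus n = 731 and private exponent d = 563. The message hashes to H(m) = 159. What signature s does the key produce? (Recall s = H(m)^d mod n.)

Squares mod 731: (H(m))^1≡159, (H(m))^2≡427, (H(m))^4≡310, (H(m))^8≡339, (H(m))^16≡154, (H(m))^32≡324, (H(m))^64≡443, (H(m))^128≡341, (H(m))^256≡52, (H(m))^512≡511
563 = 512 + 32 + 16 + 2 + 1, so (H(m))^563 ≡ 511·324·154·427·159 ≡ 148 (mod 731)

148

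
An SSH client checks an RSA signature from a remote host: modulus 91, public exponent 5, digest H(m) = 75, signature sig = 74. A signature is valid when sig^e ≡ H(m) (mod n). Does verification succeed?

fails

Squares mod 91: sig^1≡74, sig^2≡16, sig^4≡74
5 = 4 + 1, so sig^5 ≡ 74·74 ≡ 16 (mod 91)
The recovered value 16 does not match the digest 75.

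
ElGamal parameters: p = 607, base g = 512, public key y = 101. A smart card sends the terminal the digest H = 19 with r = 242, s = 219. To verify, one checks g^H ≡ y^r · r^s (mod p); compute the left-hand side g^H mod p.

524

512^2 = 262144 ≡ 527
512^4 ≡ 527^2 = 277729 ≡ 330
512^8 ≡ 330^2 = 108900 ≡ 247
512^16 ≡ 247^2 = 61009 ≡ 309
19 = 16 + 2 + 1, so 512^19 ≡ 309·527·512 ≡ 524 (mod 607)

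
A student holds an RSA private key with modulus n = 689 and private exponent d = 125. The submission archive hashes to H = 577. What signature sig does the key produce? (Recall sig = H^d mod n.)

629

H^2 ≡ 577^2 = 332929 ≡ 142
H^4 ≡ 142^2 = 20164 ≡ 183
H^8 ≡ 183^2 = 33489 ≡ 417
H^16 ≡ 417^2 = 173889 ≡ 261
H^32 ≡ 261^2 = 68121 ≡ 599
H^64 ≡ 599^2 = 358801 ≡ 521
125 = 64 + 32 + 16 + 8 + 4 + 1, so H^125 ≡ 521·599·261·417·183·577 ≡ 629 (mod 689)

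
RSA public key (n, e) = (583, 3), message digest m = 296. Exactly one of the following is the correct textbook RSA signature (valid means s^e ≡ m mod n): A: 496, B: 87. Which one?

B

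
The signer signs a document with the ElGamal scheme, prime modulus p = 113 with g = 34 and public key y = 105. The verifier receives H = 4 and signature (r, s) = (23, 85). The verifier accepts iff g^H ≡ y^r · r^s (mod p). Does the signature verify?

does not verify

Left side g^H mod p:
34^2 = 1156 ≡ 26
34^4 ≡ 26^2 = 676 ≡ 111
Right side y^r · r^s mod p:
105^2 = 11025 ≡ 64
105^4 ≡ 64^2 = 4096 ≡ 28
105^8 ≡ 28^2 = 784 ≡ 106
105^16 ≡ 106^2 = 11236 ≡ 49
23 = 16 + 4 + 2 + 1, so 105^23 ≡ 49·28·64·105 ≡ 57 (mod 113)
23^2 = 529 ≡ 77
23^4 ≡ 77^2 = 5929 ≡ 53
23^8 ≡ 53^2 = 2809 ≡ 97
23^16 ≡ 97^2 = 9409 ≡ 30
23^32 ≡ 30^2 = 900 ≡ 109
23^64 ≡ 109^2 = 11881 ≡ 16
85 = 64 + 16 + 4 + 1, so 23^85 ≡ 16·30·53·23 ≡ 6 (mod 113)
57·6 = 342 ≡ 3 (mod 113)
111 ≠ 3, so verification fails.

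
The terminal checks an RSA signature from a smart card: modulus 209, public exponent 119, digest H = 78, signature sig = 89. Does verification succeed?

passes

Squares mod 209: sig^1≡89, sig^2≡188, sig^4≡23, sig^8≡111, sig^16≡199, sig^32≡100, sig^64≡177
119 = 64 + 32 + 16 + 4 + 2 + 1, so sig^119 ≡ 177·100·199·23·188·89 ≡ 78 (mod 209)
78 = H, so the signature checks out.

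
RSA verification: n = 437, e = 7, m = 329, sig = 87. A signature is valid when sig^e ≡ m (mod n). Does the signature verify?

sig^2 ≡ 87^2 = 7569 ≡ 140
sig^4 ≡ 140^2 = 19600 ≡ 372
7 = 4 + 2 + 1, so sig^7 ≡ 372·140·87 ≡ 144 (mod 437)
144 ≠ 329, so verification fails.

does not verify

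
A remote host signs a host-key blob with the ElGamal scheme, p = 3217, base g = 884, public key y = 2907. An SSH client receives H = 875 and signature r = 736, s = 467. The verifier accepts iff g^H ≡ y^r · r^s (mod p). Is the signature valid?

Left side g^H mod p:
884^875 mod 3217 = 2613
Right side y^r · r^s mod p:
2907^736 mod 3217 = 714
736^467 mod 3217 = 2288
714·2288 = 1633632 ≡ 2613 (mod 3217)
2613 ≡ 2613 (mod 3217), so the signature is genuine.

valid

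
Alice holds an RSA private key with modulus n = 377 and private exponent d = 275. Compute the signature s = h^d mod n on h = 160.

h^2 ≡ 160^2 = 25600 ≡ 341
h^4 ≡ 341^2 = 116281 ≡ 165
h^8 ≡ 165^2 = 27225 ≡ 81
h^16 ≡ 81^2 = 6561 ≡ 152
h^32 ≡ 152^2 = 23104 ≡ 107
h^64 ≡ 107^2 = 11449 ≡ 139
h^128 ≡ 139^2 = 19321 ≡ 94
h^256 ≡ 94^2 = 8836 ≡ 165
275 = 256 + 16 + 2 + 1, so h^275 ≡ 165·152·341·160 ≡ 322 (mod 377)

322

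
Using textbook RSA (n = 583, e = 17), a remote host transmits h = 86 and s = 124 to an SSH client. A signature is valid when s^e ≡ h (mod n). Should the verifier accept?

s^17 mod 583 = 86
86 = h, so the signature checks out.

accept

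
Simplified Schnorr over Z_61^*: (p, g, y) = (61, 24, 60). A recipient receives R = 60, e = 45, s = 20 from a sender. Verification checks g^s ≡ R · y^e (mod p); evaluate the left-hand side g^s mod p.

24^2 = 576 ≡ 27
24^4 ≡ 27^2 = 729 ≡ 58
24^8 ≡ 58^2 = 3364 ≡ 9
24^16 ≡ 9^2 = 81 ≡ 20
20 = 16 + 4, so 24^20 ≡ 20·58 ≡ 1 (mod 61)

1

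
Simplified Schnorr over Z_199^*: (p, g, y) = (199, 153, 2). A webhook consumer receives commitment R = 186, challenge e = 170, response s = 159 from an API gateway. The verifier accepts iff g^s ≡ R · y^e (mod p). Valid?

yes

g^s mod p:
153^159 mod 199 = 82
R · y^e mod p:
2^170 mod 199 = 9
186·9 = 1674 ≡ 82 (mod 199)
82 ≡ 82 (mod 199); signature holds.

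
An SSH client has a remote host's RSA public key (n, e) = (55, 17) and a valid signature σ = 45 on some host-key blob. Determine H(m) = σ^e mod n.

σ^17 mod 55 = 45

45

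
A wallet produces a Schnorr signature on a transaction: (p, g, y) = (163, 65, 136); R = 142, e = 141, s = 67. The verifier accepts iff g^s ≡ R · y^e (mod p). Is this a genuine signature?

forged

g^s mod p:
Squares mod 163: 65^1≡65, 65^2≡150, 65^4≡6, 65^8≡36, 65^16≡155, 65^32≡64, 65^64≡21
67 = 64 + 2 + 1, so 65^67 ≡ 21·150·65 ≡ 22 (mod 163)
R · y^e mod p:
Squares mod 163: 136^1≡136, 136^2≡77, 136^4≡61, 136^8≡135, 136^16≡132, 136^32≡146, 136^64≡126, 136^128≡65
141 = 128 + 8 + 4 + 1, so 136^141 ≡ 65·135·61·136 ≡ 133 (mod 163)
142·133 = 18886 ≡ 141 (mod 163)
22 ≠ 141; the check fails.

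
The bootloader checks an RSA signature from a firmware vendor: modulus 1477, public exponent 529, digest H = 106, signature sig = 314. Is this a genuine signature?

sig^2 ≡ 314^2 = 98596 ≡ 1114
sig^4 ≡ 1114^2 = 1240996 ≡ 316
sig^8 ≡ 316^2 = 99856 ≡ 897
sig^16 ≡ 897^2 = 804609 ≡ 1121
sig^32 ≡ 1121^2 = 1256641 ≡ 1191
sig^64 ≡ 1191^2 = 1418481 ≡ 561
sig^128 ≡ 561^2 = 314721 ≡ 120
sig^256 ≡ 120^2 = 14400 ≡ 1107
sig^512 ≡ 1107^2 = 1225449 ≡ 1016
529 = 512 + 16 + 1, so sig^529 ≡ 1016·1121·314 ≡ 1371 (mod 1477)
The recovered value 1371 does not match the digest 106.

forged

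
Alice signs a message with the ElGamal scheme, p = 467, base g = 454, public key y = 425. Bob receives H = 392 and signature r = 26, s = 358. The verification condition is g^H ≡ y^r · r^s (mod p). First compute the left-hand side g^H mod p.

198

454^392 mod 467 = 198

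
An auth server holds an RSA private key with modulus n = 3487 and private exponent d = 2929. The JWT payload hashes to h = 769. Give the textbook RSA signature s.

h^2 ≡ 769^2 = 591361 ≡ 2058
h^4 ≡ 2058^2 = 4235364 ≡ 2146
h^8 ≡ 2146^2 = 4605316 ≡ 2476
h^16 ≡ 2476^2 = 6130576 ≡ 430
h^32 ≡ 430^2 = 184900 ≡ 89
h^64 ≡ 89^2 = 7921 ≡ 947
h^128 ≡ 947^2 = 896809 ≡ 650
h^256 ≡ 650^2 = 422500 ≡ 573
h^512 ≡ 573^2 = 328329 ≡ 551
h^1024 ≡ 551^2 = 303601 ≡ 232
h^2048 ≡ 232^2 = 53824 ≡ 1519
2929 = 2048 + 512 + 256 + 64 + 32 + 16 + 1, so h^2929 ≡ 1519·551·573·947·89·430·769 ≡ 1561 (mod 3487)

1561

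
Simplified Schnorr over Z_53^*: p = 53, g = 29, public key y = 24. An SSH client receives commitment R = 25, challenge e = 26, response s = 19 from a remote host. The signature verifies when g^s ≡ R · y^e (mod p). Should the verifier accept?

g^s mod p:
29^19 mod 53 = 25
R · y^e mod p:
24^26 mod 53 = 1
25·1 = 25 ≡ 25 (mod 53)
25 ≡ 25 (mod 53); signature holds.

accept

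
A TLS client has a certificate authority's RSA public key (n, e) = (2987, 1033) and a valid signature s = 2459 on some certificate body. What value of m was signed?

745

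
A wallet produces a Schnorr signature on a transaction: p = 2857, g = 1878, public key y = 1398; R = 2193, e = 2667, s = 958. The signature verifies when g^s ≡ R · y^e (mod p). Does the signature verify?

verifies

g^s mod p:
Squares mod 2857: 1878^1≡1878, 1878^2≡1346, 1878^4≡378, 1878^8≡34, 1878^16≡1156, 1878^32≡2117, 1878^64≡1913, 1878^128≡2609, 1878^256≡1507, 1878^512≡2591
958 = 512 + 256 + 128 + 32 + 16 + 8 + 4 + 2, so 1878^958 ≡ 2591·1507·2609·2117·1156·34·378·1346 ≡ 242 (mod 2857)
R · y^e mod p:
Squares mod 2857: 1398^1≡1398, 1398^2≡216, 1398^4≡944, 1398^8≡2609, 1398^16≡1507, 1398^32≡2591, 1398^64≡2188, 1398^128≡1869, 1398^256≡1907, 1398^512≡2545, 1398^1024≡206, 1398^2048≡2438
2667 = 2048 + 512 + 64 + 32 + 8 + 2 + 1, so 1398^2667 ≡ 2438·2545·2188·2591·2609·216·1398 ≡ 1213 (mod 2857)
2193·1213 = 2660109 ≡ 242 (mod 2857)
242 ≡ 242 (mod 2857); signature holds.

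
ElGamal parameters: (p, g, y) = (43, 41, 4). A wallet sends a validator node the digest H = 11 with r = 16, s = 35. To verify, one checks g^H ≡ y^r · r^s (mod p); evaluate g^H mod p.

16

41^2 = 1681 ≡ 4
41^4 ≡ 4^2 = 16
41^8 ≡ 16^2 = 256 ≡ 41
11 = 8 + 2 + 1, so 41^11 ≡ 41·4·41 ≡ 16 (mod 43)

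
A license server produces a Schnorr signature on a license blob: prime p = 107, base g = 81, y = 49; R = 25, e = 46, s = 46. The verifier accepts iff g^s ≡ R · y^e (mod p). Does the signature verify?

g^s mod p:
81^2 = 6561 ≡ 34
81^4 ≡ 34^2 = 1156 ≡ 86
81^8 ≡ 86^2 = 7396 ≡ 13
81^16 ≡ 13^2 = 169 ≡ 62
81^32 ≡ 62^2 = 3844 ≡ 99
46 = 32 + 8 + 4 + 2, so 81^46 ≡ 99·13·86·34 ≡ 105 (mod 107)
R · y^e mod p:
49^2 = 2401 ≡ 47
49^4 ≡ 47^2 = 2209 ≡ 69
49^8 ≡ 69^2 = 4761 ≡ 53
49^16 ≡ 53^2 = 2809 ≡ 27
49^32 ≡ 27^2 = 729 ≡ 87
46 = 32 + 8 + 4 + 2, so 49^46 ≡ 87·53·69·47 ≡ 9 (mod 107)
25·9 = 225 ≡ 11 (mod 107)
105 ≠ 11; the check fails.

does not verify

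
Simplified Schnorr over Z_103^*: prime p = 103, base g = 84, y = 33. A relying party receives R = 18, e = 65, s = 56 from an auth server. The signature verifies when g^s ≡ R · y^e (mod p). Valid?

yes

g^s mod p:
Squares mod 103: 84^1≡84, 84^2≡52, 84^4≡26, 84^8≡58, 84^16≡68, 84^32≡92
56 = 32 + 16 + 8, so 84^56 ≡ 92·68·58 ≡ 82 (mod 103)
R · y^e mod p:
Squares mod 103: 33^1≡33, 33^2≡59, 33^4≡82, 33^8≡29, 33^16≡17, 33^32≡83, 33^64≡91
65 = 64 + 1, so 33^65 ≡ 91·33 ≡ 16 (mod 103)
18·16 = 288 ≡ 82 (mod 103)
82 ≡ 82 (mod 103); signature holds.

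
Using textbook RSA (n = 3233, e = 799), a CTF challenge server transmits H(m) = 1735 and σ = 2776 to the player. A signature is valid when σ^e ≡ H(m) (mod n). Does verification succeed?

fails

Squares mod 3233: σ^1≡2776, σ^2≡1937, σ^4≡1689, σ^8≡1215, σ^16≡1977, σ^32≡3065, σ^64≡2360, σ^128≡2374, σ^256≡757, σ^512≡808
799 = 512 + 256 + 16 + 8 + 4 + 2 + 1, so σ^799 ≡ 808·757·1977·1215·1689·1937·2776 ≡ 270 (mod 3233)
σ^799 mod 3233 = 270, but H(m) = 1735.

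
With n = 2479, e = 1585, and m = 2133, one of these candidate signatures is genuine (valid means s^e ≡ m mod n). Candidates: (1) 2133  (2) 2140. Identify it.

1

Candidate 1: 2133^2 = 4549689 ≡ 724; 2133^4 ≡ 724^2 = 524176 ≡ 1107; 2133^8 ≡ 1107^2 = 1225449 ≡ 823; 2133^16 ≡ 823^2 = 677329 ≡ 562; 2133^32 ≡ 562^2 = 315844 ≡ 1011; 2133^64 ≡ 1011^2 = 1022121 ≡ 773; 2133^128 ≡ 773^2 = 597529 ≡ 90; 2133^256 ≡ 90^2 = 8100 ≡ 663; 2133^512 ≡ 663^2 = 439569 ≡ 786; 2133^1024 ≡ 786^2 = 617796 ≡ 525; 1585 = 1024 + 512 + 32 + 16 + 1, so 2133^1585 ≡ 525·786·1011·562·2133 ≡ 2133 (mod 2479)
  → matches m = 2133
Candidate 2: 2140^2 = 4579600 ≡ 887; 2140^4 ≡ 887^2 = 786769 ≡ 926; 2140^8 ≡ 926^2 = 857476 ≡ 2221; 2140^16 ≡ 2221^2 = 4932841 ≡ 2110; 2140^32 ≡ 2110^2 = 4452100 ≡ 2295; 2140^64 ≡ 2295^2 = 5267025 ≡ 1629; 2140^128 ≡ 1629^2 = 2653641 ≡ 1111; 2140^256 ≡ 1111^2 = 1234321 ≡ 2258; 2140^512 ≡ 2258^2 = 5098564 ≡ 1740; 2140^1024 ≡ 1740^2 = 3027600 ≡ 741; 1585 = 1024 + 512 + 32 + 16 + 1, so 2140^1585 ≡ 741·1740·2295·2110·2140 ≡ 2140 (mod 2479)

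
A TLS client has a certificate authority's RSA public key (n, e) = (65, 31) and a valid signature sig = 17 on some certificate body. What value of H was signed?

sig^2 ≡ 17^2 = 289 ≡ 29
sig^4 ≡ 29^2 = 841 ≡ 61
sig^8 ≡ 61^2 = 3721 ≡ 16
sig^16 ≡ 16^2 = 256 ≡ 61
31 = 16 + 8 + 4 + 2 + 1, so sig^31 ≡ 61·16·61·29·17 ≡ 43 (mod 65)

43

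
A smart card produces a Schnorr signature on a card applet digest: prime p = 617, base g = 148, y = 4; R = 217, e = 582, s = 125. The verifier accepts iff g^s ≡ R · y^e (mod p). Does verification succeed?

passes

g^s mod p:
Squares mod 617: 148^1≡148, 148^2≡309, 148^4≡463, 148^8≡270, 148^16≡94, 148^32≡198, 148^64≡333
125 = 64 + 32 + 16 + 8 + 4 + 1, so 148^125 ≡ 333·198·94·270·463·148 ≡ 573 (mod 617)
R · y^e mod p:
Squares mod 617: 4^1≡4, 4^2≡16, 4^4≡256, 4^8≡134, 4^16≡63, 4^32≡267, 4^64≡334, 4^128≡496, 4^256≡450, 4^512≡124
582 = 512 + 64 + 4 + 2, so 4^582 ≡ 124·334·256·16 ≡ 105 (mod 617)
217·105 = 22785 ≡ 573 (mod 617)
573 ≡ 573 (mod 617); signature holds.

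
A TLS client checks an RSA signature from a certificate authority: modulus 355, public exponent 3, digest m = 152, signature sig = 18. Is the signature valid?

sig^3 mod 355 = 152
Since 152 equals the digest 152, verification succeeds.

valid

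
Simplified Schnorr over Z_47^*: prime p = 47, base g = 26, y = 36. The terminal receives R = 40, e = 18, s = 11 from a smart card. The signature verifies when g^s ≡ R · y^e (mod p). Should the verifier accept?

g^s mod p:
26^2 = 676 ≡ 18
26^4 ≡ 18^2 = 324 ≡ 42
26^8 ≡ 42^2 = 1764 ≡ 25
11 = 8 + 2 + 1, so 26^11 ≡ 25·18·26 ≡ 44 (mod 47)
R · y^e mod p:
36^2 = 1296 ≡ 27
36^4 ≡ 27^2 = 729 ≡ 24
36^8 ≡ 24^2 = 576 ≡ 12
36^16 ≡ 12^2 = 144 ≡ 3
18 = 16 + 2, so 36^18 ≡ 3·27 ≡ 34 (mod 47)
40·34 = 1360 ≡ 44 (mod 47)
44 ≡ 44 (mod 47); signature holds.

accept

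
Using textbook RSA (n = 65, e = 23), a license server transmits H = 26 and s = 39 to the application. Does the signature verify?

does not verify

s^2 ≡ 39^2 = 1521 ≡ 26
s^4 ≡ 26^2 = 676 ≡ 26
s^8 ≡ 26^2 = 676 ≡ 26
s^16 ≡ 26^2 = 676 ≡ 26
23 = 16 + 4 + 2 + 1, so s^23 ≡ 26·26·26·39 ≡ 39 (mod 65)
s^23 mod 65 = 39, but H = 26.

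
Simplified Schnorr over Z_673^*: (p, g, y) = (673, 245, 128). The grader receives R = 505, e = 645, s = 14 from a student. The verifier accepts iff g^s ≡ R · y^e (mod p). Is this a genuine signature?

genuine

g^s mod p:
245^2 = 60025 ≡ 128
245^4 ≡ 128^2 = 16384 ≡ 232
245^8 ≡ 232^2 = 53824 ≡ 657
14 = 8 + 4 + 2, so 245^14 ≡ 657·232·128 ≡ 2 (mod 673)
R · y^e mod p:
128^2 = 16384 ≡ 232
128^4 ≡ 232^2 = 53824 ≡ 657
128^8 ≡ 657^2 = 431649 ≡ 256
128^16 ≡ 256^2 = 65536 ≡ 255
128^32 ≡ 255^2 = 65025 ≡ 417
128^64 ≡ 417^2 = 173889 ≡ 255
128^128 ≡ 255^2 = 65025 ≡ 417
128^256 ≡ 417^2 = 173889 ≡ 255
128^512 ≡ 255^2 = 65025 ≡ 417
645 = 512 + 128 + 4 + 1, so 128^645 ≡ 417·417·657·128 ≡ 8 (mod 673)
505·8 = 4040 ≡ 2 (mod 673)
2 ≡ 2 (mod 673); signature holds.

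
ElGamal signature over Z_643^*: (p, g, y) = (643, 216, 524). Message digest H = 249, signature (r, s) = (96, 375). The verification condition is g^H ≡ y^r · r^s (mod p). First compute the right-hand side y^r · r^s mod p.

524^96 mod 643 = 360
96^375 mod 643 = 598
y^r · r^s ≡ 360·598 = 215280 ≡ 518 (mod 643)

518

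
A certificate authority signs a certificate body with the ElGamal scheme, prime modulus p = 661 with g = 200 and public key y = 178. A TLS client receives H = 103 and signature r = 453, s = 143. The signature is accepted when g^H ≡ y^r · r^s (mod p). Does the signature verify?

does not verify

Left side g^H mod p:
Squares mod 661: 200^1≡200, 200^2≡340, 200^4≡586, 200^8≡337, 200^16≡538, 200^32≡587, 200^64≡188
103 = 64 + 32 + 4 + 2 + 1, so 200^103 ≡ 188·587·586·340·200 ≡ 37 (mod 661)
Right side y^r · r^s mod p:
Squares mod 661: 178^1≡178, 178^2≡617, 178^4≡614, 178^8≡226, 178^16≡179, 178^32≡313, 178^64≡141, 178^128≡51, 178^256≡618
453 = 256 + 128 + 64 + 4 + 1, so 178^453 ≡ 618·51·141·614·178 ≡ 239 (mod 661)
Squares mod 661: 453^1≡453, 453^2≡299, 453^4≡166, 453^8≡455, 453^16≡132, 453^32≡238, 453^64≡459, 453^128≡483
143 = 128 + 8 + 4 + 2 + 1, so 453^143 ≡ 483·455·166·299·453 ≡ 596 (mod 661)
239·596 = 142444 ≡ 329 (mod 661)
37 ≠ 329, so verification fails.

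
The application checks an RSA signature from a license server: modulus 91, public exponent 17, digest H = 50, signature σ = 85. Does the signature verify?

verifies

Squares mod 91: σ^1≡85, σ^2≡36, σ^4≡22, σ^8≡29, σ^16≡22
17 = 16 + 1, so σ^17 ≡ 22·85 ≡ 50 (mod 91)
50 = H, so the signature checks out.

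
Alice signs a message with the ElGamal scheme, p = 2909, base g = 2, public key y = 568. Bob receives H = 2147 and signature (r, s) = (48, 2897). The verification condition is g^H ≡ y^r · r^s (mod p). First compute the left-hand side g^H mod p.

Squares mod 2909: 2^1≡2, 2^2≡4, 2^4≡16, 2^8≡256, 2^16≡1538, 2^32≡427, 2^64≡1971, 2^128≡1326, 2^256≡1240, 2^512≡1648, 2^1024≡1807, 2^2048≡1351
2147 = 2048 + 64 + 32 + 2 + 1, so 2^2147 ≡ 1351·1971·427·4·2 ≡ 801 (mod 2909)

801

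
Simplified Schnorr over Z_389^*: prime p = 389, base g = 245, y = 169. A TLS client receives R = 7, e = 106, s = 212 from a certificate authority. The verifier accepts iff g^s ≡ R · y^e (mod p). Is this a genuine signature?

g^s mod p:
Squares mod 389: 245^1≡245, 245^2≡119, 245^4≡157, 245^8≡142, 245^16≡325, 245^32≡206, 245^64≡35, 245^128≡58
212 = 128 + 64 + 16 + 4, so 245^212 ≡ 58·35·325·157 ≡ 164 (mod 389)
R · y^e mod p:
Squares mod 389: 169^1≡169, 169^2≡164, 169^4≡55, 169^8≡302, 169^16≡178, 169^32≡175, 169^64≡283
106 = 64 + 32 + 8 + 2, so 169^106 ≡ 283·175·302·164 ≡ 79 (mod 389)
7·79 = 553 ≡ 164 (mod 389)
164 ≡ 164 (mod 389); signature holds.

genuine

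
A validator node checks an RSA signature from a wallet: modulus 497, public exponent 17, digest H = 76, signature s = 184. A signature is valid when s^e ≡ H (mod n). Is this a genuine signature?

forged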